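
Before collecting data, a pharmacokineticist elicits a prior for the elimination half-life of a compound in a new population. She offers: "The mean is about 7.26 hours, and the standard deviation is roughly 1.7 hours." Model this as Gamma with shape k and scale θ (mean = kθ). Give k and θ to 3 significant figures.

For Gamma(k, scale θ): mean = kθ, variance = kθ², so CV = 1/√k.
CV = SD/mean = 1.7/7.26 = 0.2342, hence k = 1/CV² = 18.2.
Then θ = mean/k = 7.26/18.2 = 0.398.

k ≈ 18.2, θ ≈ 0.398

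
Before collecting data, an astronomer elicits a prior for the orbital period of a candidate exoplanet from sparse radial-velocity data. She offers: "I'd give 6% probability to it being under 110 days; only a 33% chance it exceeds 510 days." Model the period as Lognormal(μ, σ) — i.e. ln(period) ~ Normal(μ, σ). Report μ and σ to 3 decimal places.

If T ~ Lognormal(μ,σ) then ln T ~ Normal(μ,σ), so the p-quantile of ln T is μ + z_p·σ.
ln(110) = 4.7 and ln(510) = 6.234; z_{0.06} = -1.555, z_{0.67} = 0.4399.
σ = (6.234 − 4.7)/(0.4399 − (-1.555)) = 0.769.
μ = 4.7 − (-1.555)·0.769 = 5.896.

μ ≈ 5.896, σ ≈ 0.769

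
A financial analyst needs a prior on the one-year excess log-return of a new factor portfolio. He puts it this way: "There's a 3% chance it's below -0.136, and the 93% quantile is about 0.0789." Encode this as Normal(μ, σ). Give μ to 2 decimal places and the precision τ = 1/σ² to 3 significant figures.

μ = -0.02, τ = 244

For Normal(μ,σ), the p-quantile is μ + z_p·σ. Here z_{0.03} = -1.881, z_{0.93} = 1.476.
So -0.136 = μ − 1.881σ and 0.0789 = μ + 1.476σ.
Subtracting: σ = (0.0789 − -0.136)/(1.476 − (-1.881)) = 0.06.
Then μ = -0.136 − (-1.881)·0.06 = -0.02.
Precision τ = 1/σ² = 1/0.06402² = 244.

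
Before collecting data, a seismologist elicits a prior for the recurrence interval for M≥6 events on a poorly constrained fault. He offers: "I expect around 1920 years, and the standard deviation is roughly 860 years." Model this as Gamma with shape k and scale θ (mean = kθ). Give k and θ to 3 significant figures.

For Gamma(k, scale θ): mean = kθ, variance = kθ², so CV = 1/√k.
CV = SD/mean = 860/1920 = 0.4479, hence k = 1/CV² = 4.98.
Then θ = mean/k = 1920/4.98 = 385.

k ≈ 4.98, θ ≈ 385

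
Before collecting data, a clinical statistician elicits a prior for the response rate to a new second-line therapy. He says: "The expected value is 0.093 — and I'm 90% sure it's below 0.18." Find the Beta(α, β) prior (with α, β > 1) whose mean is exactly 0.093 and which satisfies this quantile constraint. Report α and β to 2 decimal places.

With mean 0.093 fixed, write α = 0.093s, β = 0.907s where s = α+β.
Need P(θ < 0.18) = 0.9 under Beta(0.093s, 0.907s). Normal approximation: (q−m)/√(m(1−m)/s) ≈ z_{0.9} = 1.28, so s ≈ 0.093·0.907·(1.28)²/(0.18−0.093)² = 18.3.
At s = 18.3: P(θ<0.18) ≈ 0.893. Adjusting to match 0.9 gives s ≈ 19.95.
So α = 0.093·19.95 ≈ 1.85, β = 0.907·19.95 ≈ 18.09.

α ≈ 1.85, β ≈ 18.09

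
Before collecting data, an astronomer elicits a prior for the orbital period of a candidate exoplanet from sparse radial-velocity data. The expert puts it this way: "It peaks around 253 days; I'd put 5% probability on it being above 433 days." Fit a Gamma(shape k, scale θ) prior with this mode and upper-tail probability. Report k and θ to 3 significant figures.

Gamma(k,θ) with k>1 has mode (k−1)θ, so θ = 253/(k−1).
Need P(X < 433) = 0.95 with θ tied to k this way. Start at k = 2, θ = 253: P(X<433) ≈ 0.510.
Too low — raise k to concentrate. Iterating converges to k ≈ 10.7.
Then θ = 253/(10.7−1) ≈ 26.2.

k ≈ 10.7, θ ≈ 26.2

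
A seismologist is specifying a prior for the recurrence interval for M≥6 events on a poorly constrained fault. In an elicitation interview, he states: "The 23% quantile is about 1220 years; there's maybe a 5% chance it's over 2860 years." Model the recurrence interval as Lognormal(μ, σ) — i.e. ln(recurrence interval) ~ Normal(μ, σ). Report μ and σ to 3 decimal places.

If T ~ Lognormal(μ,σ) then ln T ~ Normal(μ,σ), so the p-quantile of ln T is μ + z_p·σ.
ln(1220) = 7.107 and ln(2860) = 7.959; z_{0.23} = -0.7388, z_{0.95} = 1.645.
σ = (7.959 − 7.107)/(1.645 − (-0.7388)) = 0.357.
μ = 7.107 − (-0.7388)·0.357 = 7.371.

μ ≈ 7.371, σ ≈ 0.357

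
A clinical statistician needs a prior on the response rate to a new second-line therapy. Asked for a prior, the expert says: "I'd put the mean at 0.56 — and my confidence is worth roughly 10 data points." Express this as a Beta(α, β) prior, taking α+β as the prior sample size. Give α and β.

Under the effective-sample-size interpretation, Beta(α, β) has prior mean α/(α+β) and prior sample size α+β.
So α+β = 10 and α/(α+β) = 0.56, giving α = 0.56·10 = 5.6 and β = 10 − 5.6 = 4.4.

α = 5.6, β = 4.4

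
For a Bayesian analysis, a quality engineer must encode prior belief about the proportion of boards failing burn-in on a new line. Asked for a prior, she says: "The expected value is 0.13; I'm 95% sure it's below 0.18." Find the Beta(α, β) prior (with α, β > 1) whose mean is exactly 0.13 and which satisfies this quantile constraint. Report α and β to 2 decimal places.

α ≈ 17.80, β ≈ 119.15

With mean 0.13 fixed, write α = 0.13s, β = 0.87s where s = α+β.
Need P(θ < 0.18) = 0.95 under Beta(0.13s, 0.87s). Normal approximation: (q−m)/√(m(1−m)/s) ≈ z_{0.95} = 1.64, so s ≈ 0.13·0.87·(1.64)²/(0.18−0.13)² = 122.4.
At s = 122.4: P(θ<0.18) ≈ 0.941. Adjusting to match 0.95 gives s ≈ 136.96.
So α = 0.13·136.96 ≈ 17.80, β = 0.87·136.96 ≈ 119.15.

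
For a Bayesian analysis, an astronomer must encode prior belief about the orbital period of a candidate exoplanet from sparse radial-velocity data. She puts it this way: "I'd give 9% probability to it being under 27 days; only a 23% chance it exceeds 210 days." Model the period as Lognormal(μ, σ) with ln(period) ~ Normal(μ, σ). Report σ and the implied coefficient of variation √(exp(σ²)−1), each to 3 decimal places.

If T ~ Lognormal(μ,σ) then ln T ~ Normal(μ,σ), so the p-quantile of ln T is μ + z_p·σ.
ln(27) = 3.296 and ln(210) = 5.347; z_{0.09} = -1.341, z_{0.77} = 0.7388.
σ = (5.347 − 3.296)/(0.7388 − (-1.341)) = 0.986.
μ = 3.296 − (-1.341)·0.986 = 4.618.
CV = √(exp(σ²)−1) = √(exp(0.9729)−1) = 1.283.

σ ≈ 0.986, CV ≈ 1.283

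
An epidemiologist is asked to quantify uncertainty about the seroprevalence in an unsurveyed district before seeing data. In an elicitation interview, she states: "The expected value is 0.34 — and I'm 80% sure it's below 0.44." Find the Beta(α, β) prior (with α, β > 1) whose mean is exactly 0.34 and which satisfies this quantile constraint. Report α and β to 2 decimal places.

α ≈ 5.20, β ≈ 10.09

With mean 0.34 fixed, write α = 0.34s, β = 0.66s where s = α+β.
Need P(θ < 0.44) = 0.8 under Beta(0.34s, 0.66s). Normal approximation: (q−m)/√(m(1−m)/s) ≈ z_{0.8} = 0.842, so s ≈ 0.34·0.66·(0.842)²/(0.44−0.34)² = 15.9.
At s = 15.9: P(θ<0.44) ≈ 0.804. Adjusting to match 0.8 gives s ≈ 15.29.
So α = 0.34·15.29 ≈ 5.20, β = 0.66·15.29 ≈ 10.09.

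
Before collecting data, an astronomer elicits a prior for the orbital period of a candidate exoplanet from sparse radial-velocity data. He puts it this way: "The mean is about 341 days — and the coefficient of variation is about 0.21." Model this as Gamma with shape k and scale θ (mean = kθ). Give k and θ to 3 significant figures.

For Gamma(k, scale θ): mean = kθ, variance = kθ², so CV = 1/√k.
CV = 0.21, hence k = 1/CV² = 22.7.
Then θ = mean/k = 341/22.7 = 15.

k ≈ 22.7, θ ≈ 15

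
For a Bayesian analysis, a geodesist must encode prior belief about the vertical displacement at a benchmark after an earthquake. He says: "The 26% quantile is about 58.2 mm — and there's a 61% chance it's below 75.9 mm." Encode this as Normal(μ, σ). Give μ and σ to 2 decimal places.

μ = 70.54, σ = 19.18

For Normal(μ,σ), the p-quantile is μ + z_p·σ. Here z_{0.26} = -0.6433, z_{0.61} = 0.2793.
So 58.2 = μ − 0.6433σ and 75.9 = μ + 0.2793σ.
Subtracting: σ = (75.9 − 58.2)/(0.2793 − (-0.6433)) = 19.18.
Then μ = 58.2 − (-0.6433)·19.18 = 70.54.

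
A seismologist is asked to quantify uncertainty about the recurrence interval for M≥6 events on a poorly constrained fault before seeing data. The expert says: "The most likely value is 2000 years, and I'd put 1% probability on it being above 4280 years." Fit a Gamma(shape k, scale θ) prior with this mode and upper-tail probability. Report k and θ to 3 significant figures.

k ≈ 9.38, θ ≈ 239

Gamma(k,θ) with k>1 has mode (k−1)θ, so θ = 2000/(k−1).
Need P(X < 4280) = 0.99 with θ tied to k this way. Start at k = 2, θ = 2000: P(X<4280) ≈ 0.631.
Too low — raise k to concentrate. Iterating converges to k ≈ 9.38.
Then θ = 2000/(9.38−1) ≈ 239.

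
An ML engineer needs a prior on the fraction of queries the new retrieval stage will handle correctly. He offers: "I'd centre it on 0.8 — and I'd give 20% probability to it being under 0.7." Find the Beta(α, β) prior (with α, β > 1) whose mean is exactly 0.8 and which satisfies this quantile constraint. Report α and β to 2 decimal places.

α ≈ 7.60, β ≈ 1.90

With mean 0.8 fixed, write α = 0.8s, β = 0.2s where s = α+β.
Need P(θ < 0.7) = 0.2 under Beta(0.8s, 0.2s). Normal approximation: (q−m)/√(m(1−m)/s) ≈ z_{0.2} = -0.842, so s ≈ 0.8·0.2·(-0.842)²/(0.7−0.8)² = 11.3.
At s = 11.3: P(θ<0.7) ≈ 0.186. Adjusting to match 0.2 gives s ≈ 9.50.
So α = 0.8·9.50 ≈ 7.60, β = 0.2·9.50 ≈ 1.90.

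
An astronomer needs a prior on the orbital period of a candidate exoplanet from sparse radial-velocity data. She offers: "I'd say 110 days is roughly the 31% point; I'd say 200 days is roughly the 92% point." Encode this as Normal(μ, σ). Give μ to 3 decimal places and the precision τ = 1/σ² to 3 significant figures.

The p-quantile of Normal(μ,σ) is μ + z_p·σ, with z_{0.31} = -0.4959 and z_{0.92} = 1.405.
Eliminate σ: μ = (z₂·x₁ − z₁·x₂)/(z₂ − z₁) = (1.405·110 − (-0.4959)·200)/1.901 = 133.476.
Then σ = (x₂ − x₁)/(z₂ − z₁) = (200 − 110)/1.901 = 47.345.
Precision τ = 1/σ² = 1/47.35² = 0.000446.

μ = 133.476, τ = 0.000446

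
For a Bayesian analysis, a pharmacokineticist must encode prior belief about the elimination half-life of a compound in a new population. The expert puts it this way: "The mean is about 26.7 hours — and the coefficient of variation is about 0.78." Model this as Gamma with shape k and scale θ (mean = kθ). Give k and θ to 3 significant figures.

k ≈ 1.64, θ ≈ 16.2

For Gamma(k, scale θ): mean = kθ, variance = kθ², so CV = 1/√k.
CV = 0.78, hence k = 1/CV² = 1.64.
Then θ = mean/k = 26.7/1.64 = 16.2.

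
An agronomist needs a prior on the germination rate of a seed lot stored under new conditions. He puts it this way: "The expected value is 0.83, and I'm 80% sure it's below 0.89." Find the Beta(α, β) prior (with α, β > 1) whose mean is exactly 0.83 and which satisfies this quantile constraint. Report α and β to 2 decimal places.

With mean 0.83 fixed, write α = 0.83s, β = 0.17s where s = α+β.
Need P(θ < 0.89) = 0.8 under Beta(0.83s, 0.17s). Normal approximation: (q−m)/√(m(1−m)/s) ≈ z_{0.8} = 0.842, so s ≈ 0.83·0.17·(0.842)²/(0.89−0.83)² = 27.8.
At s = 27.8: P(θ<0.89) ≈ 0.794. Adjusting to match 0.8 gives s ≈ 28.80.
So α = 0.83·28.80 ≈ 23.91, β = 0.17·28.80 ≈ 4.90.

α ≈ 23.91, β ≈ 4.90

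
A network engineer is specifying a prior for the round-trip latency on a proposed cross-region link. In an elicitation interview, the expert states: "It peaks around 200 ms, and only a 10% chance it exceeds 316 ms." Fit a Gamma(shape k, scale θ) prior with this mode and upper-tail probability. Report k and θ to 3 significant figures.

k ≈ 9.96, θ ≈ 22.3

Gamma(k,θ) with k>1 has mode (k−1)θ, so θ = 200/(k−1).
Need P(X < 316) = 0.9 with θ tied to k this way. Start at k = 2, θ = 200: P(X<316) ≈ 0.469.
Too low — raise k to concentrate. Iterating converges to k ≈ 9.96.
Then θ = 200/(9.96−1) ≈ 22.3.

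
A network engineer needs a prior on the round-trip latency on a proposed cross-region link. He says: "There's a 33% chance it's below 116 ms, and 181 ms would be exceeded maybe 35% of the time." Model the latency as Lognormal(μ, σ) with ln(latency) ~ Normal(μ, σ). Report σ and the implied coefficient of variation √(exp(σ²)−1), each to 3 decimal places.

σ ≈ 0.539, CV ≈ 0.581

If T ~ Lognormal(μ,σ) then ln T ~ Normal(μ,σ), so the p-quantile of ln T is μ + z_p·σ.
ln(116) = 4.754 and ln(181) = 5.198; z_{0.33} = -0.4399, z_{0.65} = 0.3853.
σ = (5.198 − 4.754)/(0.3853 − (-0.4399)) = 0.539.
μ = 4.754 − (-0.4399)·0.539 = 4.991.
CV = √(exp(σ²)−1) = √(exp(0.2907)−1) = 0.581.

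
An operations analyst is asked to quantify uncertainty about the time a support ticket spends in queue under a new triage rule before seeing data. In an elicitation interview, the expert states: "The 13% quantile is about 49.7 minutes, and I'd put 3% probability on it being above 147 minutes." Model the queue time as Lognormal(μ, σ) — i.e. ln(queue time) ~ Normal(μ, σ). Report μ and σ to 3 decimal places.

If T ~ Lognormal(μ,σ) then ln T ~ Normal(μ,σ), so the p-quantile of ln T is μ + z_p·σ.
ln(49.7) = 3.906 and ln(147) = 4.99; z_{0.13} = -1.126, z_{0.97} = 1.881.
σ = (4.99 − 3.906)/(1.881 − (-1.126)) = 0.361.
μ = 3.906 − (-1.126)·0.361 = 4.312.

μ ≈ 4.312, σ ≈ 0.361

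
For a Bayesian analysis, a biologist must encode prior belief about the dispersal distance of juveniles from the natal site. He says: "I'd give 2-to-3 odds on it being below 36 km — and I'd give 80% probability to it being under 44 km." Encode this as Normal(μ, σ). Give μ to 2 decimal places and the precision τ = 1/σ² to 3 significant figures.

μ = 37.85, τ = 0.0187

For Normal(μ,σ), the p-quantile is μ + z_p·σ. Here z_{0.4} = -0.2533, z_{0.8} = 0.8416.
So 36 = μ − 0.2533σ and 44 = μ + 0.8416σ.
Subtracting: σ = (44 − 36)/(0.8416 − (-0.2533)) = 7.31.
Then μ = 36 − (-0.2533)·7.31 = 37.85.
Precision τ = 1/σ² = 1/7.306² = 0.0187.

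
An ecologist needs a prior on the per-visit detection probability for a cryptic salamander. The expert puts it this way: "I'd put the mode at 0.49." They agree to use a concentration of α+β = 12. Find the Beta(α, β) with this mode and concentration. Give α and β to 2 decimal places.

For α,β > 1 the Beta mode is (α−1)/(α+β−2). With α+β = 12, the mode is (α−1)/10.
Set (α−1)/10 = 0.49 → α = 1 + 0.49·10 = 5.90.
β = 12 − α = 6.10.

α = 5.90, β = 6.10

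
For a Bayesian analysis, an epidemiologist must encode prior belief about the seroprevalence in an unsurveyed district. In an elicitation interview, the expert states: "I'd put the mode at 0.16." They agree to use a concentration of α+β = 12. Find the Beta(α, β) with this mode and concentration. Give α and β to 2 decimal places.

α = 2.60, β = 9.40

For α,β > 1 the Beta mode is (α−1)/(α+β−2). With α+β = 12, the mode is (α−1)/10.
Set (α−1)/10 = 0.16 → α = 1 + 0.16·10 = 2.60.
β = 12 − α = 9.40.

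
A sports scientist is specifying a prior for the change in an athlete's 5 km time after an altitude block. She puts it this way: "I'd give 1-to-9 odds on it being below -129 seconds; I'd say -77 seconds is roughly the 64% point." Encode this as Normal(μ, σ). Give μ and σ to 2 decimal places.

μ = -88.37, σ = 31.71

The p-quantile of Normal(μ,σ) is μ + z_p·σ, with z_{0.1} = -1.282 and z_{0.64} = 0.3585.
Eliminate σ: μ = (z₂·x₁ − z₁·x₂)/(z₂ − z₁) = (0.3585·-129 − (-1.282)·-77)/1.64 = -88.37.
Then σ = (x₂ − x₁)/(z₂ − z₁) = (-77 − -129)/1.64 = 31.71.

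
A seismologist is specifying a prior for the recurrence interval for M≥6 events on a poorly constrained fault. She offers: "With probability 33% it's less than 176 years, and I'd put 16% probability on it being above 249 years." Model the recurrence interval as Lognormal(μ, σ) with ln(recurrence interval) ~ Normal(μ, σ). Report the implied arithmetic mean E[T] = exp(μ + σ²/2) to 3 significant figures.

If T ~ Lognormal(μ,σ) then ln T ~ Normal(μ,σ), so the p-quantile of ln T is μ + z_p·σ.
ln(176) = 5.17 and ln(249) = 5.517; z_{0.33} = -0.4399, z_{0.84} = 0.9945.
σ = (5.517 − 5.17)/(0.9945 − (-0.4399)) = 0.242.
μ = 5.17 − (-0.4399)·0.242 = 5.277.
E[T] = exp(μ + σ²/2) = exp(5.277 + 0.0293) = 202 years.

E[T] ≈ 202 years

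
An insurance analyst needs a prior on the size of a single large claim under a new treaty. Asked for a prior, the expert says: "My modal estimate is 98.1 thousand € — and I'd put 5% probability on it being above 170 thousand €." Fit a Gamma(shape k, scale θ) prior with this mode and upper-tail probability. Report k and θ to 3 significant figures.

Gamma(k,θ) with k>1 has mode (k−1)θ, so θ = 98.1/(k−1).
Need P(X < 170) = 0.95 with θ tied to k this way. Start at k = 2, θ = 98.1: P(X<170) ≈ 0.517.
Too low — raise k to concentrate. Iterating converges to k ≈ 10.2.
Then θ = 98.1/(10.2−1) ≈ 10.6.

k ≈ 10.2, θ ≈ 10.6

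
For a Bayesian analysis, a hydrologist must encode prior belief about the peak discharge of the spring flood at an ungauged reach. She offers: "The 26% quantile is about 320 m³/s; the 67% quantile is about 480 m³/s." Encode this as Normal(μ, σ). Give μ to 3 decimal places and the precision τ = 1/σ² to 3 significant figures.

The p-quantile of Normal(μ,σ) is μ + z_p·σ, with z_{0.26} = -0.6433 and z_{0.67} = 0.4399.
Eliminate σ: μ = (z₂·x₁ − z₁·x₂)/(z₂ − z₁) = (0.4399·320 − (-0.6433)·480)/1.083 = 415.024.
Then σ = (x₂ − x₁)/(z₂ − z₁) = (480 − 320)/1.083 = 147.703.
Precision τ = 1/σ² = 1/147.7² = 4.58e-05.

μ = 415.024, τ = 4.58e-05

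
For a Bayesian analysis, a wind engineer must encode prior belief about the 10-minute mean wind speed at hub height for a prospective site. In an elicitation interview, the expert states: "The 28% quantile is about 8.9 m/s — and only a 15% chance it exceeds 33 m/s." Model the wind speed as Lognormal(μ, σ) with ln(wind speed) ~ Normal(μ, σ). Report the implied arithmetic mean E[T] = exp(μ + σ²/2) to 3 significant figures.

If T ~ Lognormal(μ,σ) then ln T ~ Normal(μ,σ), so the p-quantile of ln T is μ + z_p·σ.
ln(8.9) = 2.186 and ln(33) = 3.497; z_{0.28} = -0.5828, z_{0.85} = 1.036.
σ = (3.497 − 2.186)/(1.036 − (-0.5828)) = 0.809.
μ = 2.186 − (-0.5828)·0.809 = 2.658.
E[T] = exp(μ + σ²/2) = exp(2.658 + 0.3275) = 19.8 m/s.

E[T] ≈ 19.8 m/s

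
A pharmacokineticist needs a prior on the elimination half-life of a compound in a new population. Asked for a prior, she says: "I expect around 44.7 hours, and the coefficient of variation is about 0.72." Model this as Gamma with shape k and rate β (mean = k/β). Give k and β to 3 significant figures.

k ≈ 1.93, β ≈ 0.0432

For Gamma(k, rate β): mean = k/β, variance = k/β², so CV = 1/√k.
CV = 0.72, hence k = 1/CV² = 1.93.
Then β = k/mean = 1.93/44.7 = 0.0432.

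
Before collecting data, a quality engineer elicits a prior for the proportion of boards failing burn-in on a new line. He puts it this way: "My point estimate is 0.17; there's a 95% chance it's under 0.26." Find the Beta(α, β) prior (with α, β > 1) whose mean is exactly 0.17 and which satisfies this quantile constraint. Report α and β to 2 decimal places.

α ≈ 9.15, β ≈ 44.67

With mean 0.17 fixed, write α = 0.17s, β = 0.83s where s = α+β.
Need P(θ < 0.26) = 0.95 under Beta(0.17s, 0.83s). Normal approximation: (q−m)/√(m(1−m)/s) ≈ z_{0.95} = 1.64, so s ≈ 0.17·0.83·(1.64)²/(0.26−0.17)² = 47.1.
At s = 47.1: P(θ<0.26) ≈ 0.939. Adjusting to match 0.95 gives s ≈ 53.82.
So α = 0.17·53.82 ≈ 9.15, β = 0.83·53.82 ≈ 44.67.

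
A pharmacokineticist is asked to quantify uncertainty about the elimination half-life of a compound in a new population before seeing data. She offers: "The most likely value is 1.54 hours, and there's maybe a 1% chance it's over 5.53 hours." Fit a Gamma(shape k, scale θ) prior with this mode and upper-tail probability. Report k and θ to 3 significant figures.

k ≈ 3.63, θ ≈ 0.585

Gamma(k,θ) with k>1 has mode (k−1)θ, so θ = 1.54/(k−1).
Need P(X < 5.53) = 0.99 with θ tied to k this way. Start at k = 2, θ = 1.54: P(X<5.53) ≈ 0.873.
Too low — raise k to concentrate. Iterating converges to k ≈ 3.63.
Then θ = 1.54/(3.63−1) ≈ 0.585.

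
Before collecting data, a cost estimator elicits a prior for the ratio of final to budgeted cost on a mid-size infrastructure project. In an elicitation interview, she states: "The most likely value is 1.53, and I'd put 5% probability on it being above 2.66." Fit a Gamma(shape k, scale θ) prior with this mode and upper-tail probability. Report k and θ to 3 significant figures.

k ≈ 10.1, θ ≈ 0.168

Gamma(k,θ) with k>1 has mode (k−1)θ, so θ = 1.53/(k−1).
Need P(X < 2.66) = 0.95 with θ tied to k this way. Start at k = 2, θ = 1.53: P(X<2.66) ≈ 0.519.
Too low — raise k to concentrate. Iterating converges to k ≈ 10.1.
Then θ = 1.53/(10.1−1) ≈ 0.168.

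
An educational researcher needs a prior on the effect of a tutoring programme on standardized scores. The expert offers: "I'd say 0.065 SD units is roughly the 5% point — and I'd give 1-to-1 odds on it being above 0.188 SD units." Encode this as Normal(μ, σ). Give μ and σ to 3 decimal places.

For Normal(μ,σ), the p-quantile is μ + z_p·σ. Here z_{0.05} = -1.645, z_{0.5} = 0.
So 0.065 = μ − 1.645σ and 0.188 = μ + 0σ.
Subtracting: σ = (0.188 − 0.065)/(0 − (-1.645)) = 0.075.
Then μ = 0.065 − (-1.645)·0.075 = 0.188.

μ = 0.188, σ = 0.075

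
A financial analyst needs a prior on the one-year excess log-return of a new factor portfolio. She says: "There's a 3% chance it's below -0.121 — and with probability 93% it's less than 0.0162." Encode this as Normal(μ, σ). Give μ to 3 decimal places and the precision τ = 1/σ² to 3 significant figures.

μ = -0.044, τ = 599

The p-quantile of Normal(μ,σ) is μ + z_p·σ, with z_{0.03} = -1.881 and z_{0.93} = 1.476.
Eliminate σ: μ = (z₂·x₁ − z₁·x₂)/(z₂ − z₁) = (1.476·-0.121 − (-1.881)·0.0162)/3.357 = -0.044.
Then σ = (x₂ − x₁)/(z₂ − z₁) = (0.0162 − -0.121)/3.357 = 0.041.
Precision τ = 1/σ² = 1/0.04087² = 599.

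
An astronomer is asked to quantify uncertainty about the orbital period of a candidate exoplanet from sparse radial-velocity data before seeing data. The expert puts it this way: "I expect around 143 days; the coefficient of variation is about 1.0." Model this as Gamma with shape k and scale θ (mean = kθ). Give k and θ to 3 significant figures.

k ≈ 1, θ ≈ 143

For Gamma(k, scale θ): mean = kθ, variance = kθ², so CV = 1/√k.
CV = 1.0, hence k = 1/CV² = 1.
Then θ = mean/k = 143/1 = 143.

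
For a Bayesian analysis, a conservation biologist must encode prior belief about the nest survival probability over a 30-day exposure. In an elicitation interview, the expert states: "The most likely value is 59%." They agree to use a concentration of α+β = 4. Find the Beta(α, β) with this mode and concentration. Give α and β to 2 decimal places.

α = 2.18, β = 1.82

For α,β > 1 the Beta mode is (α−1)/(α+β−2). With α+β = 4, the mode is (α−1)/2.
Set (α−1)/2 = 0.59 → α = 1 + 0.59·2 = 2.18.
β = 4 − α = 1.82.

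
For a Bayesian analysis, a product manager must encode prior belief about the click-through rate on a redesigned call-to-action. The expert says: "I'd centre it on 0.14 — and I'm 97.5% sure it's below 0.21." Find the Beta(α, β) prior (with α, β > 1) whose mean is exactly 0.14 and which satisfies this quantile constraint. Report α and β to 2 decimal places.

With mean 0.14 fixed, write α = 0.14s, β = 0.86s where s = α+β.
Need P(θ < 0.21) = 0.975 under Beta(0.14s, 0.86s). Normal approximation: (q−m)/√(m(1−m)/s) ≈ z_{0.975} = 1.96, so s ≈ 0.14·0.86·(1.96)²/(0.21−0.14)² = 94.4.
At s = 94.4: P(θ<0.21) ≈ 0.965. Adjusting to match 0.975 gives s ≈ 111.16.
So α = 0.14·111.16 ≈ 15.56, β = 0.86·111.16 ≈ 95.60.

α ≈ 15.56, β ≈ 95.60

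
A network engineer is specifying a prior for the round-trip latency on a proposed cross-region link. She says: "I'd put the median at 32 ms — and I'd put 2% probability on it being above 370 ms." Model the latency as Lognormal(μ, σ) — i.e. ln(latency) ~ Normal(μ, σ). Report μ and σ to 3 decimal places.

If T ~ Lognormal(μ,σ) then ln T ~ Normal(μ,σ), so the p-quantile of ln T is μ + z_p·σ.
ln(32) = 3.466 and ln(370) = 5.914; z_{0.5} = 0, z_{0.98} = 2.054.
σ = (5.914 − 3.466)/(2.054 − (0)) = 1.192.
μ = 3.466 − (0)·1.192 = 3.466.

μ ≈ 3.466, σ ≈ 1.192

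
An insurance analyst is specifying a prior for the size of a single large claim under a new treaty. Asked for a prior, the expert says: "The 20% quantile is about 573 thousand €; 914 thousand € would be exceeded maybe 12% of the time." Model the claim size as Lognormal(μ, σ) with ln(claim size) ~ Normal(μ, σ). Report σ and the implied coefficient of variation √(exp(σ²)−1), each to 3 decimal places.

If T ~ Lognormal(μ,σ) then ln T ~ Normal(μ,σ), so the p-quantile of ln T is μ + z_p·σ.
ln(573) = 6.351 and ln(914) = 6.818; z_{0.2} = -0.8416, z_{0.88} = 1.175.
σ = (6.818 − 6.351)/(1.175 − (-0.8416)) = 0.232.
μ = 6.351 − (-0.8416)·0.232 = 6.546.
CV = √(exp(σ²)−1) = √(exp(0.0536)−1) = 0.235.

σ ≈ 0.232, CV ≈ 0.235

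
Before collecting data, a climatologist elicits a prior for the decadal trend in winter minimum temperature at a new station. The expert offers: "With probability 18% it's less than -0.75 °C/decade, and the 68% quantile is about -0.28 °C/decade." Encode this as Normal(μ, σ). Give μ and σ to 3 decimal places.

μ = -0.439, σ = 0.340

For Normal(μ,σ), the p-quantile is μ + z_p·σ. Here z_{0.18} = -0.9154, z_{0.68} = 0.4677.
So -0.75 = μ − 0.9154σ and -0.28 = μ + 0.4677σ.
Subtracting: σ = (-0.28 − -0.75)/(0.4677 − (-0.9154)) = 0.340.
Then μ = -0.75 − (-0.9154)·0.340 = -0.439.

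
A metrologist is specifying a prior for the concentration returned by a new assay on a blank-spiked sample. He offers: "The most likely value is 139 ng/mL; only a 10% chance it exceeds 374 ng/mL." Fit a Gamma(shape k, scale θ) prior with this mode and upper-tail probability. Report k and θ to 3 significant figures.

Gamma(k,θ) with k>1 has mode (k−1)θ, so θ = 139/(k−1).
Need P(X < 374) = 0.9 with θ tied to k this way. Start at k = 2, θ = 139: P(X<374) ≈ 0.750.
Too low — raise k to concentrate. Iterating converges to k ≈ 2.95.
Then θ = 139/(2.95−1) ≈ 71.1.

k ≈ 2.95, θ ≈ 71.1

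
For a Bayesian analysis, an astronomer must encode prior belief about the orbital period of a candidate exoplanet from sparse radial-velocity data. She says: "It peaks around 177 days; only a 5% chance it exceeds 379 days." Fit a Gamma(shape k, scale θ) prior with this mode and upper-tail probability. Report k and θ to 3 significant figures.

k ≈ 5.76, θ ≈ 37.2

Gamma(k,θ) with k>1 has mode (k−1)θ, so θ = 177/(k−1).
Need P(X < 379) = 0.95 with θ tied to k this way. Start at k = 2, θ = 177: P(X<379) ≈ 0.631.
Too low — raise k to concentrate. Iterating converges to k ≈ 5.76.
Then θ = 177/(5.76−1) ≈ 37.2.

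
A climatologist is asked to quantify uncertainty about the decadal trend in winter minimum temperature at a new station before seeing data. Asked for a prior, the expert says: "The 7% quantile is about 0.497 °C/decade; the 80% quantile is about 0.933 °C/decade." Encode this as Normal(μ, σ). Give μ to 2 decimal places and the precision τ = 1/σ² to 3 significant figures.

μ = 0.77, τ = 28.3

For Normal(μ,σ), the p-quantile is μ + z_p·σ. Here z_{0.07} = -1.476, z_{0.8} = 0.8416.
So 0.497 = μ − 1.476σ and 0.933 = μ + 0.8416σ.
Subtracting: σ = (0.933 − 0.497)/(0.8416 − (-1.476)) = 0.19.
Then μ = 0.497 − (-1.476)·0.19 = 0.77.
Precision τ = 1/σ² = 1/0.1881² = 28.3.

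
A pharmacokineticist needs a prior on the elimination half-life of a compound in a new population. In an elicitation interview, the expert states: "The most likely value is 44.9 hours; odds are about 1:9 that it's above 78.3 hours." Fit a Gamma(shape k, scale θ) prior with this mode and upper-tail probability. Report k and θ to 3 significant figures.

Gamma(k,θ) with k>1 has mode (k−1)θ, so θ = 44.9/(k−1).
Need P(X < 78.3) = 0.9 with θ tied to k this way. Start at k = 2, θ = 44.9: P(X<78.3) ≈ 0.520.
Too low — raise k to concentrate. Iterating converges to k ≈ 7.14.
Then θ = 44.9/(7.14−1) ≈ 7.31.

k ≈ 7.14, θ ≈ 7.31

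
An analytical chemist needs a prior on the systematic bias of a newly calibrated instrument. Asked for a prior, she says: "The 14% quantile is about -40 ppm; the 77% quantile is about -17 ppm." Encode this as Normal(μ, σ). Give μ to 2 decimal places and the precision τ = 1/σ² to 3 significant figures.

μ = -26.34, τ = 0.00626

For Normal(μ,σ), the p-quantile is μ + z_p·σ. Here z_{0.14} = -1.08, z_{0.77} = 0.7388.
So -40 = μ − 1.08σ and -17 = μ + 0.7388σ.
Subtracting: σ = (-17 − -40)/(0.7388 − (-1.08)) = 12.64.
Then μ = -40 − (-1.08)·12.64 = -26.34.
Precision τ = 1/σ² = 1/12.64² = 0.00626.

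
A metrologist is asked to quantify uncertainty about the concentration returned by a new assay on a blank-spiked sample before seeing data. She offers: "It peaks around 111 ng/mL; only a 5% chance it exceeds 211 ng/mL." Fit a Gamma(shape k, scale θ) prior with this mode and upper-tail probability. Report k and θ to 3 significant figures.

Gamma(k,θ) with k>1 has mode (k−1)θ, so θ = 111/(k−1).
Need P(X < 211) = 0.95 with θ tied to k this way. Start at k = 2, θ = 111: P(X<211) ≈ 0.567.
Too low — raise k to concentrate. Iterating converges to k ≈ 7.74.
Then θ = 111/(7.74−1) ≈ 16.5.

k ≈ 7.74, θ ≈ 16.5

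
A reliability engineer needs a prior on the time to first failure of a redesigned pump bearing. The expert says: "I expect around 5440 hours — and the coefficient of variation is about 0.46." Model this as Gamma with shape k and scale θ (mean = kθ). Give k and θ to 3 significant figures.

k ≈ 4.73, θ ≈ 1150

For Gamma(k, scale θ): mean = kθ, variance = kθ², so CV = 1/√k.
CV = 0.46, hence k = 1/CV² = 4.73.
Then θ = mean/k = 5440/4.73 = 1150.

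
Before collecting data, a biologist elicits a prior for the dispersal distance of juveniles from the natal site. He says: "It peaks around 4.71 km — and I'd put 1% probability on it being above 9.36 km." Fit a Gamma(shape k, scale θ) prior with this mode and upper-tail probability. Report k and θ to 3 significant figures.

Gamma(k,θ) with k>1 has mode (k−1)θ, so θ = 4.71/(k−1).
Need P(X < 9.36) = 0.99 with θ tied to k this way. Start at k = 2, θ = 4.71: P(X<9.36) ≈ 0.591.
Too low — raise k to concentrate. Iterating converges to k ≈ 11.4.
Then θ = 4.71/(11.4−1) ≈ 0.452.

k ≈ 11.4, θ ≈ 0.452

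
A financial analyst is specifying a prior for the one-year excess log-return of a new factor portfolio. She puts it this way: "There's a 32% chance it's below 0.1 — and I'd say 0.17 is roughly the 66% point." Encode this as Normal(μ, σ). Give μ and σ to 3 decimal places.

μ = 0.137, σ = 0.080

For Normal(μ,σ), the p-quantile is μ + z_p·σ. Here z_{0.32} = -0.4677, z_{0.66} = 0.4125.
So 0.1 = μ − 0.4677σ and 0.17 = μ + 0.4125σ.
Subtracting: σ = (0.17 − 0.1)/(0.4125 − (-0.4677)) = 0.080.
Then μ = 0.1 − (-0.4677)·0.080 = 0.137.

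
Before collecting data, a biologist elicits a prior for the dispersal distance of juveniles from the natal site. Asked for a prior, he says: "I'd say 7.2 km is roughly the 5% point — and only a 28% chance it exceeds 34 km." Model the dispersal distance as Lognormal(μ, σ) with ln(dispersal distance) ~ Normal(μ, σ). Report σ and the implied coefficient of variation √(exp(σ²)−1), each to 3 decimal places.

σ ≈ 0.697, CV ≈ 0.791

If T ~ Lognormal(μ,σ) then ln T ~ Normal(μ,σ), so the p-quantile of ln T is μ + z_p·σ.
ln(7.2) = 1.974 and ln(34) = 3.526; z_{0.05} = -1.645, z_{0.72} = 0.5828.
σ = (3.526 − 1.974)/(0.5828 − (-1.645)) = 0.697.
μ = 1.974 − (-1.645)·0.697 = 3.120.
CV = √(exp(σ²)−1) = √(exp(0.4855)−1) = 0.791.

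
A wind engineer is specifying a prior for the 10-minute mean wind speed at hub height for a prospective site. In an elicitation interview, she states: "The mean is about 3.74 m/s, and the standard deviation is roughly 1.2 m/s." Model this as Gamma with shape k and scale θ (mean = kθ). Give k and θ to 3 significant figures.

k ≈ 9.71, θ ≈ 0.385

For Gamma(k, scale θ): mean = kθ, variance = kθ², so CV = 1/√k.
CV = SD/mean = 1.2/3.74 = 0.3209, hence k = 1/CV² = 9.71.
Then θ = mean/k = 3.74/9.71 = 0.385.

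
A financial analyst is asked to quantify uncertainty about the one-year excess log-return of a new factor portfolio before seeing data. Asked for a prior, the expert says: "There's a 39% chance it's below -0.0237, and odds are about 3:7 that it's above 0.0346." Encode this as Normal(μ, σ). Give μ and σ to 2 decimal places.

μ = -0.00, σ = 0.07

The p-quantile of Normal(μ,σ) is μ + z_p·σ, with z_{0.39} = -0.2793 and z_{0.7} = 0.5244.
Eliminate σ: μ = (z₂·x₁ − z₁·x₂)/(z₂ − z₁) = (0.5244·-0.0237 − (-0.2793)·0.0346)/0.8037 = -0.00.
Then σ = (x₂ − x₁)/(z₂ − z₁) = (0.0346 − -0.0237)/0.8037 = 0.07.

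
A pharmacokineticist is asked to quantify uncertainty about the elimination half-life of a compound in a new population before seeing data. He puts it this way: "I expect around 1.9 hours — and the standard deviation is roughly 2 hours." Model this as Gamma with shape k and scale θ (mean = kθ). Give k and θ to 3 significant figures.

For Gamma(k, scale θ): mean = kθ, variance = kθ², so CV = 1/√k.
CV = SD/mean = 2/1.9 = 1.053, hence k = 1/CV² = 0.902.
Then θ = mean/k = 1.9/0.902 = 2.11.

k ≈ 0.902, θ ≈ 2.11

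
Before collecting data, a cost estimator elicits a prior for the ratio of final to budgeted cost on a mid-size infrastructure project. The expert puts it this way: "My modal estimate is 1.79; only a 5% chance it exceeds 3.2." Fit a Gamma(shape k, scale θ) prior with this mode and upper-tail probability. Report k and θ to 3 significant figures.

Gamma(k,θ) with k>1 has mode (k−1)θ, so θ = 1.79/(k−1).
Need P(X < 3.2) = 0.95 with θ tied to k this way. Start at k = 2, θ = 1.79: P(X<3.2) ≈ 0.533.
Too low — raise k to concentrate. Iterating converges to k ≈ 9.26.
Then θ = 1.79/(9.26−1) ≈ 0.217.

k ≈ 9.26, θ ≈ 0.217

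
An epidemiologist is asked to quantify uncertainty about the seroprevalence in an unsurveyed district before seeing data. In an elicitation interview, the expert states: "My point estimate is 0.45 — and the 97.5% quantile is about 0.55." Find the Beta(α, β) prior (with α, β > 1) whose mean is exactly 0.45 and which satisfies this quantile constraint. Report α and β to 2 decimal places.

α ≈ 43.00, β ≈ 52.55

With mean 0.45 fixed, write α = 0.45s, β = 0.55s where s = α+β.
Need P(θ < 0.55) = 0.975 under Beta(0.45s, 0.55s). Normal approximation: (q−m)/√(m(1−m)/s) ≈ z_{0.975} = 1.96, so s ≈ 0.45·0.55·(1.96)²/(0.55−0.45)² = 95.1.
At s = 95.1: P(θ<0.55) ≈ 0.975. Adjusting to match 0.975 gives s ≈ 95.55.
So α = 0.45·95.55 ≈ 43.00, β = 0.55·95.55 ≈ 52.55.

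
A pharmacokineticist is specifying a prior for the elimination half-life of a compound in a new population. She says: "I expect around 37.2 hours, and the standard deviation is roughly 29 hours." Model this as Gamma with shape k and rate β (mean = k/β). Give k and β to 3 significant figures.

For Gamma(k, rate β): mean = k/β, variance = k/β², so CV = 1/√k.
CV = SD/mean = 29/37.2 = 0.7796, hence k = 1/CV² = 1.65.
Then β = k/mean = 1.65/37.2 = 0.0442.

k ≈ 1.65, β ≈ 0.0442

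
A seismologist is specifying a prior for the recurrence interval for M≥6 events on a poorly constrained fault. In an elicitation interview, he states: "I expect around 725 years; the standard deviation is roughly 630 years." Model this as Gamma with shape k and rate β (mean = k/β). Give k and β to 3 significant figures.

For Gamma(k, rate β): mean = k/β, variance = k/β², so CV = 1/√k.
CV = SD/mean = 630/725 = 0.869, hence k = 1/CV² = 1.32.
Then β = k/mean = 1.32/725 = 0.00183.

k ≈ 1.32, β ≈ 0.00183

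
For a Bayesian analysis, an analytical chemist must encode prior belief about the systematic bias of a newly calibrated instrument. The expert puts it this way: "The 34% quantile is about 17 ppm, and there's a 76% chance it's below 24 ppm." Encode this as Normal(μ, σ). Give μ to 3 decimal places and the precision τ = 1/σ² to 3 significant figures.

μ = 19.581, τ = 0.0255

The p-quantile of Normal(μ,σ) is μ + z_p·σ, with z_{0.34} = -0.4125 and z_{0.76} = 0.7063.
Eliminate σ: μ = (z₂·x₁ − z₁·x₂)/(z₂ − z₁) = (0.7063·17 − (-0.4125)·24)/1.119 = 19.581.
Then σ = (x₂ − x₁)/(z₂ − z₁) = (24 − 17)/1.119 = 6.257.
Precision τ = 1/σ² = 1/6.257² = 0.0255.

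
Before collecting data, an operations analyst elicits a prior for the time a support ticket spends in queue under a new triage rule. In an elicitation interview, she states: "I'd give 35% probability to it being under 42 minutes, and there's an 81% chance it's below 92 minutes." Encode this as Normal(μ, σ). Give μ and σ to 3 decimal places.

The p-quantile of Normal(μ,σ) is μ + z_p·σ, with z_{0.35} = -0.3853 and z_{0.81} = 0.8779.
Eliminate σ: μ = (z₂·x₁ − z₁·x₂)/(z₂ − z₁) = (0.8779·42 − (-0.3853)·92)/1.263 = 57.252.
Then σ = (x₂ − x₁)/(z₂ − z₁) = (92 − 42)/1.263 = 39.581.

μ = 57.252, σ = 39.581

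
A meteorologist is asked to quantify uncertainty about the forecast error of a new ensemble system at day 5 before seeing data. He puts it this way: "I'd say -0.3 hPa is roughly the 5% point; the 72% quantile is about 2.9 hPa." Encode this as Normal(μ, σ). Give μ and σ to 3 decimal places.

For Normal(μ,σ), the p-quantile is μ + z_p·σ. Here z_{0.05} = -1.645, z_{0.72} = 0.5828.
So -0.3 = μ − 1.645σ and 2.9 = μ + 0.5828σ.
Subtracting: σ = (2.9 − -0.3)/(0.5828 − (-1.645)) = 1.436.
Then μ = -0.3 − (-1.645)·1.436 = 2.063.

μ = 2.063, σ = 1.436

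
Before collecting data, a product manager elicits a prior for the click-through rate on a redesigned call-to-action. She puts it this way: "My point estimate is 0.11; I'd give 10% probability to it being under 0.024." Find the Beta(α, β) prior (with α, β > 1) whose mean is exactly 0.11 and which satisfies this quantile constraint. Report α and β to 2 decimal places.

α ≈ 1.54, β ≈ 12.44

With mean 0.11 fixed, write α = 0.11s, β = 0.89s where s = α+β.
Need P(θ < 0.024) = 0.1 under Beta(0.11s, 0.89s). Normal approximation: (q−m)/√(m(1−m)/s) ≈ z_{0.1} = -1.28, so s ≈ 0.11·0.89·(-1.28)²/(0.024−0.11)² = 21.7.
At s = 21.7: P(θ<0.024) ≈ 0.043. Adjusting to match 0.1 gives s ≈ 13.98.
So α = 0.11·13.98 ≈ 1.54, β = 0.89·13.98 ≈ 12.44.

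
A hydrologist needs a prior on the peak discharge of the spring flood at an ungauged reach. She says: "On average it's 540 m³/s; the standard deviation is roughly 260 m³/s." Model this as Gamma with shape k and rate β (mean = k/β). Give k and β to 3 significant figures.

k ≈ 4.31, β ≈ 0.00799

For Gamma(k, rate β): mean = k/β, variance = k/β², so CV = 1/√k.
CV = SD/mean = 260/540 = 0.4815, hence k = 1/CV² = 4.31.
Then β = k/mean = 4.31/540 = 0.00799.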